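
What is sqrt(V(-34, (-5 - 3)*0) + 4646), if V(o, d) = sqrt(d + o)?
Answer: sqrt(4646 + I*sqrt(34)) ≈ 68.162 + 0.0428*I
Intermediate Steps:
sqrt(V(-34, (-5 - 3)*0) + 4646) = sqrt(sqrt((-5 - 3)*0 - 34) + 4646) = sqrt(sqrt(-8*0 - 34) + 4646) = sqrt(sqrt(0 - 34) + 4646) = sqrt(sqrt(-34) + 4646) = sqrt(I*sqrt(34) + 4646) = sqrt(4646 + I*sqrt(34))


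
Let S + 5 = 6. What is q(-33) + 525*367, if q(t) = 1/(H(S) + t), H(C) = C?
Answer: 6165599/32 ≈ 1.9268e+5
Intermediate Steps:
S = 1 (S = -5 + 6 = 1)
q(t) = 1/(1 + t)
q(-33) + 525*367 = 1/(1 - 33) + 525*367 = 1/(-32) + 192675 = -1/32 + 192675 = 6165599/32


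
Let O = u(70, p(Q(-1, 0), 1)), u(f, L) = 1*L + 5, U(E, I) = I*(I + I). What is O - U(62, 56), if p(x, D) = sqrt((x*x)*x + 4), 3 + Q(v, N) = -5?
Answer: -6267 + 2*I*sqrt(127) ≈ -6267.0 + 22.539*I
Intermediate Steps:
Q(v, N) = -8 (Q(v, N) = -3 - 5 = -8)
U(E, I) = 2*I**2 (U(E, I) = I*(2*I) = 2*I**2)
p(x, D) = sqrt(4 + x**3) (p(x, D) = sqrt(x**2*x + 4) = sqrt(x**3 + 4) = sqrt(4 + x**3))
u(f, L) = 5 + L (u(f, L) = L + 5 = 5 + L)
O = 5 + 2*I*sqrt(127) (O = 5 + sqrt(4 + (-8)**3) = 5 + sqrt(4 - 512) = 5 + sqrt(-508) = 5 + 2*I*sqrt(127) ≈ 5.0 + 22.539*I)
O - U(62, 56) = (5 + 2*I*sqrt(127)) - 2*56**2 = (5 + 2*I*sqrt(127)) - 2*3136 = (5 + 2*I*sqrt(127)) - 1*6272 = (5 + 2*I*sqrt(127)) - 6272 = -6267 + 2*I*sqrt(127)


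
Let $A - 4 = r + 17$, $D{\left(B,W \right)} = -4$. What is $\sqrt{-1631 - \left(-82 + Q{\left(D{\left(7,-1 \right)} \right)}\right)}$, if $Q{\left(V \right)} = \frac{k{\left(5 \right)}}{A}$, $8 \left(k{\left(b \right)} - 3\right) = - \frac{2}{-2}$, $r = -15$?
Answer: $\frac{i \sqrt{223131}}{12} \approx 39.364 i$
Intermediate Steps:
$A = 6$ ($A = 4 + \left(-15 + 17\right) = 4 + 2 = 6$)
$k{\left(b \right)} = \frac{25}{8}$ ($k{\left(b \right)} = 3 + \frac{\left(-2\right) \frac{1}{-2}}{8} = 3 + \frac{\left(-2\right) \left(- \frac{1}{2}\right)}{8} = 3 + \frac{1}{8} \cdot 1 = 3 + \frac{1}{8} = \frac{25}{8}$)
$Q{\left(V \right)} = \frac{25}{48}$ ($Q{\left(V \right)} = \frac{25}{8 \cdot 6} = \frac{25}{8} \cdot \frac{1}{6} = \frac{25}{48}$)
$\sqrt{-1631 - \left(-82 + Q{\left(D{\left(7,-1 \right)} \right)}\right)} = \sqrt{-1631 + \left(82 - \frac{25}{48}\right)} = \sqrt{-1631 + \frac{3911}{48}} = \sqrt{- \frac{74377}{48}} = \frac{i \sqrt{223131}}{12}$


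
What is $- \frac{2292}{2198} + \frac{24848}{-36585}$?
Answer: $- \frac{69234362}{40206915} \approx -1.722$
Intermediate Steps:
$- \frac{2292}{2198} + \frac{24848}{-36585} = \left(-2292\right) \frac{1}{2198} + 24848 \left(- \frac{1}{36585}\right) = - \frac{1146}{1099} - \frac{24848}{36585} = - \frac{69234362}{40206915}$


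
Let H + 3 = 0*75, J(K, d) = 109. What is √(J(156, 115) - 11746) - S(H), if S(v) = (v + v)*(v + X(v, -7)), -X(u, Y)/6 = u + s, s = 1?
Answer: 54 + 3*I*√1293 ≈ 54.0 + 107.87*I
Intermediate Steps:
X(u, Y) = -6 - 6*u (X(u, Y) = -6*(u + 1) = -6*(1 + u) = -6 - 6*u)
H = -3 (H = -3 + 0*75 = -3 + 0 = -3)
S(v) = 2*v*(-6 - 5*v) (S(v) = (v + v)*(v + (-6 - 6*v)) = (2*v)*(-6 - 5*v) = 2*v*(-6 - 5*v))
√(J(156, 115) - 11746) - S(H) = √(109 - 11746) - (-2)*(-3)*(6 + 5*(-3)) = √(-11637) - (-2)*(-3)*(6 - 15) = 3*I*√1293 - (-2)*(-3)*(-9) = 3*I*√1293 - 1*(-54) = 3*I*√1293 + 54 = 54 + 3*I*√1293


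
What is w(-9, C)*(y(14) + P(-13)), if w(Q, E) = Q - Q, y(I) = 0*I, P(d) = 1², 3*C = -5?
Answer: 0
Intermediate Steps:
C = -5/3 (C = (⅓)*(-5) = -5/3 ≈ -1.6667)
P(d) = 1
y(I) = 0
w(Q, E) = 0
w(-9, C)*(y(14) + P(-13)) = 0*(0 + 1) = 0*1 = 0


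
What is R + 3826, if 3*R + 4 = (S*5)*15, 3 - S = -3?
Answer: 11924/3 ≈ 3974.7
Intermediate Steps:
S = 6 (S = 3 - 1*(-3) = 3 + 3 = 6)
R = 446/3 (R = -4/3 + ((6*5)*15)/3 = -4/3 + (30*15)/3 = -4/3 + (⅓)*450 = -4/3 + 150 = 446/3 ≈ 148.67)
R + 3826 = 446/3 + 3826 = 11924/3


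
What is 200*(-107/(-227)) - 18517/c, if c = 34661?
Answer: 737542041/7868047 ≈ 93.739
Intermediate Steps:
200*(-107/(-227)) - 18517/c = 200*(-107/(-227)) - 18517/34661 = 200*(-107*(-1/227)) - 18517*1/34661 = 200*(107/227) - 18517/34661 = 21400/227 - 18517/34661 = 737542041/7868047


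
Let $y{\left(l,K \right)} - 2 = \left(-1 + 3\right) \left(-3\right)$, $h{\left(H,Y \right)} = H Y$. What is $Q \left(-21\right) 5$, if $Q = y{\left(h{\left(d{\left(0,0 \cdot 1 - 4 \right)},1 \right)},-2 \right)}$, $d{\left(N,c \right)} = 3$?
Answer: $420$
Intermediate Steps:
$y{\left(l,K \right)} = -4$ ($y{\left(l,K \right)} = 2 + \left(-1 + 3\right) \left(-3\right) = 2 + 2 \left(-3\right) = 2 - 6 = -4$)
$Q = -4$
$Q \left(-21\right) 5 = \left(-4\right) \left(-21\right) 5 = 84 \cdot 5 = 420$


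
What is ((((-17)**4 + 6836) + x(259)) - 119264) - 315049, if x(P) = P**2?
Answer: -276875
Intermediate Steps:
((((-17)**4 + 6836) + x(259)) - 119264) - 315049 = ((((-17)**4 + 6836) + 259**2) - 119264) - 315049 = (((83521 + 6836) + 67081) - 119264) - 315049 = ((90357 + 67081) - 119264) - 315049 = (157438 - 119264) - 315049 = 38174 - 315049 = -276875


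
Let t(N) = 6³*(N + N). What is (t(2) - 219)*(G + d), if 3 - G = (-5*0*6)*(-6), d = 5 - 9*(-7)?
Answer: 45795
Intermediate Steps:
t(N) = 432*N (t(N) = 216*(2*N) = 432*N)
d = 68 (d = 5 + 63 = 68)
G = 3 (G = 3 - -5*0*6*(-6) = 3 - 0*6*(-6) = 3 - 0*(-6) = 3 - 1*0 = 3 + 0 = 3)
(t(2) - 219)*(G + d) = (432*2 - 219)*(3 + 68) = (864 - 219)*71 = 645*71 = 45795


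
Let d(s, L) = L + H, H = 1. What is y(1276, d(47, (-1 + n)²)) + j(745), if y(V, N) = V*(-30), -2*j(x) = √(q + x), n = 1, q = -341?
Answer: -38280 - √101 ≈ -38290.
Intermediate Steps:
j(x) = -√(-341 + x)/2
d(s, L) = 1 + L (d(s, L) = L + 1 = 1 + L)
y(V, N) = -30*V
y(1276, d(47, (-1 + n)²)) + j(745) = -30*1276 - √(-341 + 745)/2 = -38280 - √101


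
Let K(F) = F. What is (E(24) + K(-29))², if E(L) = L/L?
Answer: 784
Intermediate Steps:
E(L) = 1
(E(24) + K(-29))² = (1 - 29)² = (-28)² = 784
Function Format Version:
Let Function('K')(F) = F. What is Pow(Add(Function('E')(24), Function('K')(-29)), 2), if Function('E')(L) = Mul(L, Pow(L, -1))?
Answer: 784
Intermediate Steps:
Function('E')(L) = 1
Pow(Add(Function('E')(24), Function('K')(-29)), 2) = Pow(Add(1, -29), 2) = Pow(-28, 2) = 784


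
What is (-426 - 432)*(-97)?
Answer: 83226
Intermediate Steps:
(-426 - 432)*(-97) = -858*(-97) = 83226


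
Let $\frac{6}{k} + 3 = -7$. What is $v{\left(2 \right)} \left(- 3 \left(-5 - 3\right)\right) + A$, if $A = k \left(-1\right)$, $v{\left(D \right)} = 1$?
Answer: $\frac{123}{5} \approx 24.6$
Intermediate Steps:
$k = - \frac{3}{5}$ ($k = \frac{6}{-3 - 7} = \frac{6}{-10} = 6 \left(- \frac{1}{10}\right) = - \frac{3}{5} \approx -0.6$)
$A = \frac{3}{5}$ ($A = \left(- \frac{3}{5}\right) \left(-1\right) = \frac{3}{5} \approx 0.6$)
$v{\left(2 \right)} \left(- 3 \left(-5 - 3\right)\right) + A = 1 \left(- 3 \left(-5 - 3\right)\right) + \frac{3}{5} = 1 \left(\left(-3\right) \left(-8\right)\right) + \frac{3}{5} = 1 \cdot 24 + \frac{3}{5} = 24 + \frac{3}{5} = \frac{123}{5}$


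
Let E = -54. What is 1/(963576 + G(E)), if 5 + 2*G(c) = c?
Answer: 2/1927093 ≈ 1.0378e-6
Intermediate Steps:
G(c) = -5/2 + c/2
1/(963576 + G(E)) = 1/(963576 + (-5/2 + (½)*(-54))) = 1/(963576 + (-5/2 - 27)) = 1/(963576 - 59/2) = 1/(1927093/2) = 2/1927093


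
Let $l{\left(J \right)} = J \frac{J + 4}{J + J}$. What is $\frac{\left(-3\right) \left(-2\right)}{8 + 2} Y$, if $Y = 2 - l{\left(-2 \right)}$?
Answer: $\frac{3}{5} \approx 0.6$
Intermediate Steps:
$l{\left(J \right)} = 2 + \frac{J}{2}$ ($l{\left(J \right)} = J \frac{4 + J}{2 J} = 2 + \frac{J}{2}$)
$Y = 1$ ($Y = 2 - \left(2 + \frac{1}{2} \left(-2\right)\right) = 2 - \left(2 - 1\right) = 2 - 1 = 1$)
$\frac{\left(-3\right) \left(-2\right)}{8 + 2} Y = \frac{\left(-3\right) \left(-2\right)}{8 + 2} \cdot 1 = \frac{1}{10} \cdot 6 \cdot 1 = \frac{3}{5} \cdot 1 = \frac{3}{5}$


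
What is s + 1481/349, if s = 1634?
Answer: 571747/349 ≈ 1638.2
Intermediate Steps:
s + 1481/349 = 1634 + 1481/349 = 571747/349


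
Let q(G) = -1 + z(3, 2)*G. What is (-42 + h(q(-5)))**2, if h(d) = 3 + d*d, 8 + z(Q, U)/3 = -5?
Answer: 1413534409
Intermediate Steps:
z(Q, U) = -39 (z(Q, U) = -24 + 3*(-5) = -24 - 15 = -39)
q(G) = -1 - 39*G
h(d) = 3 + d**2
(-42 + h(q(-5)))**2 = (-42 + (3 + (-1 - 39*(-5))**2))**2 = (-42 + (3 + (-1 + 195)**2))**2 = (-42 + (3 + 194**2))**2 = (-42 + (3 + 37636))**2 = (-42 + 37639)**2 = 37597**2 = 1413534409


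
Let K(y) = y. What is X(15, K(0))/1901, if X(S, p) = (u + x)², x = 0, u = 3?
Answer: 9/1901 ≈ 0.0047344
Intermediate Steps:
X(S, p) = 9 (X(S, p) = (3 + 0)² = 3² = 9)
X(15, K(0))/1901 = 9/1901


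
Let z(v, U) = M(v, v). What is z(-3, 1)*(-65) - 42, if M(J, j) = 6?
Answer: -432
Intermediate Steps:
z(v, U) = 6
z(-3, 1)*(-65) - 42 = 6*(-65) - 42 = -390 - 42 = -432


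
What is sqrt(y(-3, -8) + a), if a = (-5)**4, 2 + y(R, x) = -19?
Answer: 2*sqrt(151) ≈ 24.576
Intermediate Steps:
y(R, x) = -21 (y(R, x) = -2 - 19 = -21)
a = 625
sqrt(y(-3, -8) + a) = sqrt(-21 + 625) = sqrt(604) = 2*sqrt(151)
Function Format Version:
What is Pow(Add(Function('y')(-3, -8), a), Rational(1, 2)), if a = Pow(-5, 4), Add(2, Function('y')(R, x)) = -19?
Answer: Mul(2, Pow(151, Rational(1, 2))) ≈ 24.576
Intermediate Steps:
Function('y')(R, x) = -21 (Function('y')(R, x) = Add(-2, -19) = -21)
a = 625
Pow(Add(Function('y')(-3, -8), a), Rational(1, 2)) = Pow(Add(-21, 625), Rational(1, 2)) = Pow(604, Rational(1, 2)) = Mul(2, Pow(151, Rational(1, 2)))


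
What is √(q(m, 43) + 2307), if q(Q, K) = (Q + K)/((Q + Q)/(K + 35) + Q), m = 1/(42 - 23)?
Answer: 3*√34495/10 ≈ 55.719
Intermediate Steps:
m = 1/19 ≈ 0.052632
q(Q, K) = (K + Q)/(Q + 2*Q/(35 + K)) (q(Q, K) = (K + Q)/((2*Q)/(35 + K) + Q) = (K + Q)/(2*Q/(35 + K) + Q) = (K + Q)/(Q + 2*Q/(35 + K)))
√(q(m, 43) + 2307) = √((43² + 35*43 + 35*(1/19) + 43*(1/19))/((1/19)*(37 + 43)) + 2307) = √(19*(1849 + 1505 + 35/19 + 43/19)/80 + 2307) = √(19*(1/80)*(63804/19) + 2307) = √(15951/20 + 2307) = √(62091/20) = 3*√34495/10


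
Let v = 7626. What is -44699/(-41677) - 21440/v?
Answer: -276340153/158914401 ≈ -1.7389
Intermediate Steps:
-44699/(-41677) - 21440/v = -44699/(-41677) - 21440/7626 = -44699*(-1/41677) - 21440*1/7626 = 44699/41677 - 10720/3813 = -276340153/158914401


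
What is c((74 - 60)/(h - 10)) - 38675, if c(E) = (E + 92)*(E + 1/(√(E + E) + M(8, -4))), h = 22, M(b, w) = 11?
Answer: -247077545/6408 - 559*√21/2136 ≈ -38559.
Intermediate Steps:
c(E) = (92 + E)*(E + 1/(11 + √2*√E)) (c(E) = (E + 92)*(E + 1/(√(E + E) + 11)) = (92 + E)*(E + 1/(√(2*E) + 11)) = (92 + E)*(E + 1/(√2*√E + 11)) = (92 + E)*(E + 1/(11 + √2*√E)))
c((74 - 60)/(h - 10)) - 38675 = (92 + 11*((74 - 60)/(22 - 10))² + 1013*((74 - 60)/(22 - 10)) + √2*((74 - 60)/(22 - 10))^(5/2) + 92*√2*((74 - 60)/(22 - 10))^(3/2))/(11 + √2*√((74 - 60)/(22 - 10))) - 38675 = (92 + 11*(14/12)² + 1013*(14/12) + √2*(14/12)^(5/2) + 92*√2*(14/12)^(3/2))/(11 + √2*√(14/12)) - 38675 = (92 + 11*(14*(1/12))² + 1013*(14*(1/12)) + √2*(14*(1/12))^(5/2) + 92*√2*(14*(1/12))^(3/2))/(11 + √2*√(14*(1/12))) - 38675 = (92 + 11*(7/6)² + 1013*(7/6) + √2*(7/6)^(5/2) + 92*√2*(7/6)^(3/2))/(11 + √2*√(7/6)) - 38675 = (92 + 11*(49/36) + 7091/6 + √2*(49*√42/216) + 92*√2*(7*√42/36))/(11 + √2*(√42/6)) - 38675 = (92 + 539/36 + 7091/6 + 49*√21/108 + 322*√21/9)/(11 + √21/3) - 38675 = (46397/36 + 3913*√21/108)/(11 + √21/3) - 38675 = -38675 + (46397/36 + 3913*√21/108)/(11 + √21/3)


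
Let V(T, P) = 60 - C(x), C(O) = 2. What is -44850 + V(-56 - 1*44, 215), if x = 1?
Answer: -44792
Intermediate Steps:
V(T, P) = 58 (V(T, P) = 60 - 1*2 = 60 - 2 = 58)
-44850 + V(-56 - 1*44, 215) = -44850 + 58 = -44792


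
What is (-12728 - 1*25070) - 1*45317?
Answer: -83115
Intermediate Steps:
(-12728 - 1*25070) - 1*45317 = (-12728 - 25070) - 45317 = -37798 - 45317 = -83115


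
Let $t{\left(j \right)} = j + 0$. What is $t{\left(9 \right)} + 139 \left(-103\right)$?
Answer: $-14308$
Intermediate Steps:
$t{\left(j \right)} = j$
$t{\left(9 \right)} + 139 \left(-103\right) = 9 + 139 \left(-103\right) = 9 - 14317 = -14308$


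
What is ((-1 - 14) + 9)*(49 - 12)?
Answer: -222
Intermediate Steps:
((-1 - 14) + 9)*(49 - 12) = (-15 + 9)*37 = -6*37 = -222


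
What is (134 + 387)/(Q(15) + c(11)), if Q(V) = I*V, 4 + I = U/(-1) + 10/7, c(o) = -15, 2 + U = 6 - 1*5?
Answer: -3647/270 ≈ -13.507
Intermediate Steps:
U = -1 (U = -2 + (6 - 1*5) = -2 + (6 - 5) = -2 + 1 = -1)
I = -11/7 (I = -4 + (-1/(-1) + 10/7) = -4 + (-1*(-1) + 10*(⅐)) = -4 + (1 + 10/7) = -4 + 17/7 = -11/7 ≈ -1.5714)
Q(V) = -11*V/7
(134 + 387)/(Q(15) + c(11)) = (134 + 387)/(-11/7*15 - 15) = 521/(-165/7 - 15) = 521/(-270/7) = 521*(-7/270) = -3647/270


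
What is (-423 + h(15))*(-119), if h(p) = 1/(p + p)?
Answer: 1509991/30 ≈ 50333.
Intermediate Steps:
h(p) = 1/(2*p)
(-423 + h(15))*(-119) = (-423 + (½)/15)*(-119) = (-423 + (½)*(1/15))*(-119) = (-423 + 1/30)*(-119) = -12689/30*(-119) = 1509991/30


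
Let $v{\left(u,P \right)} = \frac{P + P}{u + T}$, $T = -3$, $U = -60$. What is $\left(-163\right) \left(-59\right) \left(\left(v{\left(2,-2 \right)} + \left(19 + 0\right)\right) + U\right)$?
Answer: $-355829$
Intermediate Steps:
$v{\left(u,P \right)} = \frac{2 P}{-3 + u}$ ($v{\left(u,P \right)} = \frac{P + P}{u - 3} = \frac{2 P}{-3 + u}$)
$\left(-163\right) \left(-59\right) \left(\left(v{\left(2,-2 \right)} + \left(19 + 0\right)\right) + U\right) = \left(-163\right) \left(-59\right) \left(\left(2 \left(-2\right) \frac{1}{-3 + 2} + \left(19 + 0\right)\right) - 60\right) = 9617 \left(\left(2 \left(-2\right) \frac{1}{-1} + 19\right) - 60\right) = 9617 \left(\left(2 \left(-2\right) \left(-1\right) + 19\right) - 60\right) = 9617 \left(\left(4 + 19\right) - 60\right) = 9617 \left(23 - 60\right) = 9617 \left(-37\right) = -355829$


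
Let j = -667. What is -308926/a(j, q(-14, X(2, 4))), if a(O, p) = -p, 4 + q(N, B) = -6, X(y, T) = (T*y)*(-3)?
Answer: -154463/5 ≈ -30893.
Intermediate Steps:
X(y, T) = -3*T*y
q(N, B) = -10 (q(N, B) = -4 - 6 = -10)
-308926/a(j, q(-14, X(2, 4))) = -308926/((-1*(-10))) = -308926/10 = -308926*1/10 = -154463/5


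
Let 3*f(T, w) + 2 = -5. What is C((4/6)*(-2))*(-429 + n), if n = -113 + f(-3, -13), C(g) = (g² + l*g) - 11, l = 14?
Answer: 409883/27 ≈ 15181.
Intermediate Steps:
f(T, w) = -7/3 (f(T, w) = -⅔ + (⅓)*(-5) = -⅔ - 5/3 = -7/3)
C(g) = -11 + g² + 14*g (C(g) = (g² + 14*g) - 11 = -11 + g² + 14*g)
n = -346/3 (n = -113 - 7/3 = -346/3 ≈ -115.33)
C((4/6)*(-2))*(-429 + n) = (-11 + ((4/6)*(-2))² + 14*((4/6)*(-2)))*(-429 - 346/3) = (-11 + ((4*(⅙))*(-2))² + 14*((4*(⅙))*(-2)))*(-1633/3) = (-11 + ((⅔)*(-2))² + 14*((⅔)*(-2)))*(-1633/3) = (-11 + (-4/3)² + 14*(-4/3))*(-1633/3) = (-11 + 16/9 - 56/3)*(-1633/3) = -251/9*(-1633/3) = 409883/27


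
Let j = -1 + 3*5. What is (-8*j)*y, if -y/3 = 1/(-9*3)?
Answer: -112/9 ≈ -12.444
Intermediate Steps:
y = ⅑ (y = -3/((-9*3)) = -3/(-27) = -3*(-1/27) = ⅑ ≈ 0.11111)
j = 14 (j = -1 + 15 = 14)
(-8*j)*y = -8*14*(⅑) = -112*⅑ = -112/9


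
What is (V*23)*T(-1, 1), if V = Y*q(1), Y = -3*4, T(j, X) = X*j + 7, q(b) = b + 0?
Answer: -1656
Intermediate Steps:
q(b) = b
T(j, X) = 7 + X*j
Y = -12
V = -12 (V = -12*1 = -12)
(V*23)*T(-1, 1) = (-12*23)*(7 + 1*(-1)) = -276*(7 - 1) = -276*6 = -1656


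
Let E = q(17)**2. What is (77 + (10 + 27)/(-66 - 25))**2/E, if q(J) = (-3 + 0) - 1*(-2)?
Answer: 48580900/8281 ≈ 5866.5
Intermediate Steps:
q(J) = -1 (q(J) = -3 + 2 = -1)
E = 1 (E = (-1)**2 = 1)
(77 + (10 + 27)/(-66 - 25))**2/E = (77 + (10 + 27)/(-66 - 25))**2/1 = (77 + 37/(-91))**2*1 = (77 + 37*(-1/91))**2*1 = (77 - 37/91)**2*1 = (6970/91)**2*1 = (48580900/8281)*1 = 48580900/8281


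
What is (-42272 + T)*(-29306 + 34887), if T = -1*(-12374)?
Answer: -166860738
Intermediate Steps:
T = 12374
(-42272 + T)*(-29306 + 34887) = (-42272 + 12374)*(-29306 + 34887) = -29898*5581 = -166860738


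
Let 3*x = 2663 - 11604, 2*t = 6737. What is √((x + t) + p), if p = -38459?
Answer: 5*I*√54822/6 ≈ 195.12*I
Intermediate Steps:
t = 6737/2 (t = (½)*6737 = 6737/2 ≈ 3368.5)
x = -8941/3 (x = (2663 - 11604)/3 = (⅓)*(-8941) = -8941/3 ≈ -2980.3)
√((x + t) + p) = √((-8941/3 + 6737/2) - 38459) = √(2329/6 - 38459) = √(-228425/6) = 5*I*√54822/6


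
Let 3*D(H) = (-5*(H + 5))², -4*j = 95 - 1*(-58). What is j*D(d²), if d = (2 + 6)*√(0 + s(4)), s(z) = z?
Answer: -86854275/4 ≈ -2.1714e+7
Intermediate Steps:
d = 16 (d = (2 + 6)*√(0 + 4) = 8*√4 = 8*2 = 16)
j = -153/4 (j = -(95 - 1*(-58))/4 = -(95 + 58)/4 = -¼*153 = -153/4 ≈ -38.250)
D(H) = (-25 - 5*H)²/3 (D(H) = (-5*(H + 5))²/3 = (-5*(5 + H))²/3 = (-25 - 5*H)²/3)
j*D(d²) = -1275*(5 + 16²)²/4 = -1275*(5 + 256)²/4 = -1275*261²/4 = -1275*68121/4 = -153/4*567675 = -86854275/4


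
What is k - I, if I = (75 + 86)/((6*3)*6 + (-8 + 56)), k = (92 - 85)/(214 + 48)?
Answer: -20545/20436 ≈ -1.0053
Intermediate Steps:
k = 7/262 ≈ 0.026718
I = 161/156 (I = 161/(18*6 + 48) = 161/(108 + 48) = 161/156 ≈ 1.0321)
k - I = 7/262 - 1*161/156 = 7/262 - 161/156 = -20545/20436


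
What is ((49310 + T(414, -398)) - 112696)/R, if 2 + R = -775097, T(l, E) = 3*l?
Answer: 62144/775099 ≈ 0.080176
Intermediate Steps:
R = -775099 (R = -2 - 775097 = -775099)
((49310 + T(414, -398)) - 112696)/R = ((49310 + 3*414) - 112696)/(-775099) = ((49310 + 1242) - 112696)*(-1/775099) = (50552 - 112696)*(-1/775099) = -62144*(-1/775099) = 62144/775099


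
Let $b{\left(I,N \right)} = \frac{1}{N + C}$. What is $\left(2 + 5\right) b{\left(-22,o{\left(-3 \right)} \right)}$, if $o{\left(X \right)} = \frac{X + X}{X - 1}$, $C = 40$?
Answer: $\frac{14}{83} \approx 0.16867$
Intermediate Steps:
$o{\left(X \right)} = \frac{2 X}{-1 + X}$
$b{\left(I,N \right)} = \frac{1}{40 + N}$ ($b{\left(I,N \right)} = \frac{1}{N + 40} = \frac{1}{40 + N}$)
$\left(2 + 5\right) b{\left(-22,o{\left(-3 \right)} \right)} = \frac{2 + 5}{40 + 2 \left(-3\right) \frac{1}{-1 - 3}} = \frac{7}{40 + 2 \left(-3\right) \frac{1}{-4}} = \frac{7}{40 + 2 \left(-3\right) \left(- \frac{1}{4}\right)} = \frac{7}{40 + \frac{3}{2}} = \frac{7}{\frac{83}{2}} = 7 \cdot \frac{2}{83} = \frac{14}{83}$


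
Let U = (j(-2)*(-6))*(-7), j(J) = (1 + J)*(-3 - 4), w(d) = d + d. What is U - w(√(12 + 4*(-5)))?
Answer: 294 - 4*I*√2 ≈ 294.0 - 5.6569*I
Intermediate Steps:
w(d) = 2*d
j(J) = -7 - 7*J (j(J) = (1 + J)*(-7) = -7 - 7*J)
U = 294 (U = ((-7 - 7*(-2))*(-6))*(-7) = ((-7 + 14)*(-6))*(-7) = (7*(-6))*(-7) = -42*(-7) = 294)
U - w(√(12 + 4*(-5))) = 294 - 2*√(12 + 4*(-5)) = 294 - 2*√(12 - 20) = 294 - 2*√(-8) = 294 - 2*2*I*√2 = 294 - 4*I*√2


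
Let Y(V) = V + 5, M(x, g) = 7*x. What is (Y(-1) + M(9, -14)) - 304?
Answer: -237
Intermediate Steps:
Y(V) = 5 + V
(Y(-1) + M(9, -14)) - 304 = ((5 - 1) + 7*9) - 304 = (4 + 63) - 304 = 67 - 304 = -237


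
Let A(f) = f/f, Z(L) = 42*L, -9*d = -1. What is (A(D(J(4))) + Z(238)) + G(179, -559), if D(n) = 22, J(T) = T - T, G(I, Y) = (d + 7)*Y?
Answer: 54197/9 ≈ 6021.9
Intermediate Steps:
d = ⅑ (d = -⅑*(-1) = ⅑ ≈ 0.11111)
G(I, Y) = 64*Y/9 (G(I, Y) = (⅑ + 7)*Y = 64*Y/9)
J(T) = 0
A(f) = 1
(A(D(J(4))) + Z(238)) + G(179, -559) = (1 + 42*238) + (64/9)*(-559) = (1 + 9996) - 35776/9 = 9997 - 35776/9 = 54197/9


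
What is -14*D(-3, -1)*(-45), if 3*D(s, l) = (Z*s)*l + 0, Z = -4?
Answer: -2520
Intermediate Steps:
D(s, l) = -4*l*s/3 (D(s, l) = ((-4*s)*l + 0)/3 = (-4*l*s + 0)/3 = (-4*l*s)/3 = -4*l*s/3)
-14*D(-3, -1)*(-45) = -(-56)*(-1)*(-3)/3*(-45) = -14*(-4)*(-45) = 56*(-45) = -2520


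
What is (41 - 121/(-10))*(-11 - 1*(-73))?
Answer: 16461/5 ≈ 3292.2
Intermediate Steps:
(41 - 121/(-10))*(-11 - 1*(-73)) = (41 - 121*(-1/10))*(-11 + 73) = (41 + 121/10)*62 = (531/10)*62 = 16461/5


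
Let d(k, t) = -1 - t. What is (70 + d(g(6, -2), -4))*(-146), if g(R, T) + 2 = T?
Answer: -10658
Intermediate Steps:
g(R, T) = -2 + T
(70 + d(g(6, -2), -4))*(-146) = (70 + (-1 - 1*(-4)))*(-146) = (70 + (-1 + 4))*(-146) = (70 + 3)*(-146) = 73*(-146) = -10658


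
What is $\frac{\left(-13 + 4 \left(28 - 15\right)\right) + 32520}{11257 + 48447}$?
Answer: $\frac{32559}{59704} \approx 0.54534$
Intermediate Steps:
$\frac{\left(-13 + 4 \left(28 - 15\right)\right) + 32520}{11257 + 48447} = \frac{\left(-13 + 4 \left(28 - 15\right)\right) + 32520}{59704} = \left(\left(-13 + 4 \cdot 13\right) + 32520\right) \frac{1}{59704} = \left(\left(-13 + 52\right) + 32520\right) \frac{1}{59704} = \left(39 + 32520\right) \frac{1}{59704} = 32559 \cdot \frac{1}{59704} = \frac{32559}{59704}$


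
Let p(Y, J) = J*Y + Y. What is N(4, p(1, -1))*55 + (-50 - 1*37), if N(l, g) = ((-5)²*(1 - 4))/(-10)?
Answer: 651/2 ≈ 325.50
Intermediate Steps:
p(Y, J) = Y + J*Y
N(l, g) = 15/2 (N(l, g) = (25*(-3))*(-⅒) = -75*(-⅒) = 15/2)
N(4, p(1, -1))*55 + (-50 - 1*37) = (15/2)*55 + (-50 - 1*37) = 825/2 + (-50 - 37) = 825/2 - 87 = 651/2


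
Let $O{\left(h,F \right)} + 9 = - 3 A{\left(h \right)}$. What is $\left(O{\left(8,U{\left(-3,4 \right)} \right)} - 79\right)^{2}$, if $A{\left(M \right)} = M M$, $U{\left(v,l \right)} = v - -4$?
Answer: $78400$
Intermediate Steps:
$U{\left(v,l \right)} = 4 + v$ ($U{\left(v,l \right)} = v + 4 = 4 + v$)
$A{\left(M \right)} = M^{2}$
$O{\left(h,F \right)} = -9 - 3 h^{2}$
$\left(O{\left(8,U{\left(-3,4 \right)} \right)} - 79\right)^{2} = \left(\left(-9 - 3 \cdot 8^{2}\right) - 79\right)^{2} = \left(\left(-9 - 192\right) - 79\right)^{2} = \left(-201 - 79\right)^{2} = \left(-280\right)^{2} = 78400$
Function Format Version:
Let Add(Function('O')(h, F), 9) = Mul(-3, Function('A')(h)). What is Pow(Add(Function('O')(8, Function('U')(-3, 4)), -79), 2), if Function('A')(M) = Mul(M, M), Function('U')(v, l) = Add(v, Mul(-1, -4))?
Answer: 78400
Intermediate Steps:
Function('U')(v, l) = Add(4, v) (Function('U')(v, l) = Add(v, 4) = Add(4, v))
Function('A')(M) = Pow(M, 2)
Function('O')(h, F) = Add(-9, Mul(-3, Pow(h, 2)))
Pow(Add(Function('O')(8, Function('U')(-3, 4)), -79), 2) = Pow(Add(Add(-9, Mul(-3, Pow(8, 2))), -79), 2) = Pow(Add(Add(-9, Mul(-3, 64)), -79), 2) = Pow(Add(Add(-9, -192), -79), 2) = Pow(Add(-201, -79), 2) = Pow(-280, 2) = 78400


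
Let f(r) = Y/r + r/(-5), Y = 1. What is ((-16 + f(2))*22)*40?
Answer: -13992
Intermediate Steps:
f(r) = 1/r - r/5 (f(r) = 1/r + r/(-5) = 1/r + r*(-1/5) = 1/r - r/5)
((-16 + f(2))*22)*40 = ((-16 + (1/2 - 1/5*2))*22)*40 = ((-16 + (1/2 - 2/5))*22)*40 = ((-16 + 1/10)*22)*40 = -159/10*22*40 = -1749/5*40 = -13992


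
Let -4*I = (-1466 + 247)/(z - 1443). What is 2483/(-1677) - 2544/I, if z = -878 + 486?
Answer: 45444887/2967 ≈ 15317.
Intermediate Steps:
z = -392
I = -1219/7340 (I = -(-1466 + 247)/(4*(-392 - 1443)) = -(-1219)/(4*(-1835)) = -(-1219)*(-1)/(4*1835) = -1/4*1219/1835 = -1219/7340 ≈ -0.16608)
2483/(-1677) - 2544/I = 2483/(-1677) - 2544/(-1219/7340) = 2483*(-1/1677) - 2544*(-7340/1219) = -191/129 + 352320/23 = 45444887/2967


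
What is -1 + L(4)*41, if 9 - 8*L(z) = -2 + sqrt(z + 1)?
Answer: 443/8 - 41*sqrt(5)/8 ≈ 43.915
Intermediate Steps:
L(z) = 11/8 - sqrt(1 + z)/8 (L(z) = 9/8 - (-2 + sqrt(z + 1))/8 = 9/8 - (-2 + sqrt(1 + z))/8 = 9/8 + (1/4 - sqrt(1 + z)/8) = 11/8 - sqrt(1 + z)/8)
-1 + L(4)*41 = -1 + (11/8 - sqrt(1 + 4)/8)*41 = -1 + (11/8 - sqrt(5)/8)*41 = -1 + (451/8 - 41*sqrt(5)/8) = 443/8 - 41*sqrt(5)/8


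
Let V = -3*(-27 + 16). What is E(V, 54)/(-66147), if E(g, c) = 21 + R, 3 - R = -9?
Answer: -11/22049 ≈ -0.00049889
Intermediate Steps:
R = 12 (R = 3 - 1*(-9) = 3 + 9 = 12)
V = 33 (V = -3*(-11) = 33)
E(g, c) = 33 (E(g, c) = 21 + 12 = 33)
E(V, 54)/(-66147) = 33/(-66147) = 33*(-1/66147) = -11/22049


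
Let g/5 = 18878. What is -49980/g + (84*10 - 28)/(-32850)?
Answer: -85924384/155035575 ≈ -0.55422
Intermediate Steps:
g = 94390 (g = 5*18878 = 94390)
-49980/g + (84*10 - 28)/(-32850) = -49980/94390 + (84*10 - 28)/(-32850) = -49980*1/94390 + (840 - 28)*(-1/32850) = -4998/9439 + 812*(-1/32850) = -4998/9439 - 406/16425 = -85924384/155035575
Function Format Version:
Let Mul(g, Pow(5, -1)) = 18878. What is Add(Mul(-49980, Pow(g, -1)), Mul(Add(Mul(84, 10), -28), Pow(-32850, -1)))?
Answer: Rational(-85924384, 155035575) ≈ -0.55422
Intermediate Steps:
g = 94390 (g = Mul(5, 18878) = 94390)
Add(Mul(-49980, Pow(g, -1)), Mul(Add(Mul(84, 10), -28), Pow(-32850, -1))) = Add(Mul(-49980, Pow(94390, -1)), Mul(Add(Mul(84, 10), -28), Pow(-32850, -1))) = Add(Mul(-49980, Rational(1, 94390)), Mul(Add(840, -28), Rational(-1, 32850))) = Add(Rational(-4998, 9439), Mul(812, Rational(-1, 32850))) = Add(Rational(-4998, 9439), Rational(-406, 16425)) = Rational(-85924384, 155035575)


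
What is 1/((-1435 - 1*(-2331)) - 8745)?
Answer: -1/7849 ≈ -0.00012740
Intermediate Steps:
1/((-1435 - 1*(-2331)) - 8745) = 1/((-1435 + 2331) - 8745) = 1/(896 - 8745) = 1/(-7849) = -1/7849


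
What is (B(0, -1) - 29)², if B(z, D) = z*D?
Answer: 841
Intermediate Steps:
B(z, D) = D*z
(B(0, -1) - 29)² = (-1*0 - 29)² = (0 - 29)² = (-29)² = 841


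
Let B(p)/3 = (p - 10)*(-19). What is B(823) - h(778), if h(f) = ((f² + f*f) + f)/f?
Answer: -47898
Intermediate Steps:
B(p) = 570 - 57*p (B(p) = 3*((p - 10)*(-19)) = 3*((-10 + p)*(-19)) = 3*(190 - 19*p) = 570 - 57*p)
h(f) = (f + 2*f²)/f (h(f) = ((f² + f²) + f)/f = (2*f² + f)/f = (f + 2*f²)/f)
B(823) - h(778) = (570 - 57*823) - (1 + 2*778) = (570 - 46911) - (1 + 1556) = -46341 - 1*1557 = -46341 - 1557 = -47898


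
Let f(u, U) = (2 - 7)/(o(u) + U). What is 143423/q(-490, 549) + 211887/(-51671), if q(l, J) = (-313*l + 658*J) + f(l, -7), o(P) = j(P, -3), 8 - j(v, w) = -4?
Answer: -101628571124/26590464981 ≈ -3.8220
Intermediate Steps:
j(v, w) = 12 (j(v, w) = 8 - 1*(-4) = 8 + 4 = 12)
o(P) = 12
f(u, U) = -5/(12 + U) (f(u, U) = (2 - 7)/(12 + U) = -5/(12 + U))
q(l, J) = -1 - 313*l + 658*J (q(l, J) = (-313*l + 658*J) - 5/(12 - 7) = (-313*l + 658*J) - 5/5 = (-313*l + 658*J) - 5*⅕ = (-313*l + 658*J) - 1 = -1 - 313*l + 658*J)
143423/q(-490, 549) + 211887/(-51671) = 143423/(-1 - 313*(-490) + 658*549) + 211887/(-51671) = 143423/(-1 + 153370 + 361242) + 211887*(-1/51671) = 143423/514611 - 211887/51671 = -101628571124/26590464981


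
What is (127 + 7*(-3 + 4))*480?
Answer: 64320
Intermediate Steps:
(127 + 7*(-3 + 4))*480 = (127 + 7*1)*480 = (127 + 7)*480 = 134*480 = 64320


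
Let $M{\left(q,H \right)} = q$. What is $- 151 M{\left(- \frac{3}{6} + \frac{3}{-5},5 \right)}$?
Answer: $\frac{1661}{10} \approx 166.1$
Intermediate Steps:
$- 151 M{\left(- \frac{3}{6} + \frac{3}{-5},5 \right)} = - 151 \left(- \frac{3}{6} + \frac{3}{-5}\right) = - 151 \left(\left(-3\right) \frac{1}{6} + 3 \left(- \frac{1}{5}\right)\right) = - 151 \left(- \frac{1}{2} - \frac{3}{5}\right) = \left(-151\right) \left(- \frac{11}{10}\right) = \frac{1661}{10}$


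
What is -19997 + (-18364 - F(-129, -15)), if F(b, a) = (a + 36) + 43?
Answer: -38425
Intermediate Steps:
F(b, a) = 79 + a (F(b, a) = (36 + a) + 43 = 79 + a)
-19997 + (-18364 - F(-129, -15)) = -19997 + (-18364 - (79 - 15)) = -19997 + (-18364 - 1*64) = -19997 + (-18364 - 64) = -19997 - 18428 = -38425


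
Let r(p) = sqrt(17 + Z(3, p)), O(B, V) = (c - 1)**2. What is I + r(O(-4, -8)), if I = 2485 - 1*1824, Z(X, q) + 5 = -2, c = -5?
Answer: 661 + sqrt(10) ≈ 664.16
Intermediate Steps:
Z(X, q) = -7 (Z(X, q) = -5 - 2 = -7)
O(B, V) = 36 (O(B, V) = (-5 - 1)**2 = (-6)**2 = 36)
r(p) = sqrt(10) (r(p) = sqrt(17 - 7) = sqrt(10))
I = 661 (I = 2485 - 1824 = 661)
I + r(O(-4, -8)) = 661 + sqrt(10)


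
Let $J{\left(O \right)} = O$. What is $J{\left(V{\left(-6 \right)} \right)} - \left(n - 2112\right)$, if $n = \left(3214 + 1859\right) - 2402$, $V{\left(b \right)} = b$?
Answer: $-565$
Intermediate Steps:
$n = 2671$ ($n = 5073 - 2402 = 2671$)
$J{\left(V{\left(-6 \right)} \right)} - \left(n - 2112\right) = -6 - \left(2671 - 2112\right) = -6 - 559 = -565$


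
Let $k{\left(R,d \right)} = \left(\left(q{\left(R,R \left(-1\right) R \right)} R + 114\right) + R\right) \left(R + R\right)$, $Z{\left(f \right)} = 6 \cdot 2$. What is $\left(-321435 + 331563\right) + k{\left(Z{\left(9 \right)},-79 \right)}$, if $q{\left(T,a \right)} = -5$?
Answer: $11712$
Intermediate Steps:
$Z{\left(f \right)} = 12$
$k{\left(R,d \right)} = 2 R \left(114 - 4 R\right)$ ($k{\left(R,d \right)} = \left(\left(- 5 R + 114\right) + R\right) \left(R + R\right) = \left(\left(114 - 5 R\right) + R\right) 2 R = \left(114 - 4 R\right) 2 R = 2 R \left(114 - 4 R\right)$)
$\left(-321435 + 331563\right) + k{\left(Z{\left(9 \right)},-79 \right)} = \left(-321435 + 331563\right) + 4 \cdot 12 \left(57 - 24\right) = 10128 + 4 \cdot 12 \left(57 - 24\right) = 10128 + 4 \cdot 12 \cdot 33 = 10128 + 1584 = 11712$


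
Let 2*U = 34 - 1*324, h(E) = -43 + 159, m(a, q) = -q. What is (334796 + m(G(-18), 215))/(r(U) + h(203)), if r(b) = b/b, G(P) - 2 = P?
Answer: 8579/3 ≈ 2859.7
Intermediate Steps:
G(P) = 2 + P
h(E) = 116
U = -145 (U = (34 - 1*324)/2 = (34 - 324)/2 = (1/2)*(-290) = -145)
r(b) = 1
(334796 + m(G(-18), 215))/(r(U) + h(203)) = (334796 - 1*215)/(1 + 116) = (334796 - 215)/117 = 334581*(1/117) = 8579/3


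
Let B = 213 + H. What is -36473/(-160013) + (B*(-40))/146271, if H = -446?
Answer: 6826263343/23405261523 ≈ 0.29166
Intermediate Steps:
B = -233 (B = 213 - 446 = -233)
-36473/(-160013) + (B*(-40))/146271 = -36473/(-160013) - 233*(-40)/146271 = -36473*(-1/160013) + 9320*(1/146271) = 36473/160013 + 9320/146271 = 6826263343/23405261523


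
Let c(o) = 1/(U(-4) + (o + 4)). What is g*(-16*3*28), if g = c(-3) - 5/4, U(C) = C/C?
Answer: 1008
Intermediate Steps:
U(C) = 1
c(o) = 1/(5 + o) (c(o) = 1/(1 + (o + 4)) = 1/(1 + (4 + o)) = 1/(5 + o))
g = -3/4 (g = 1/(5 - 3) - 5/4 = 1/2 - 5/4 = -3/4 ≈ -0.75000)
g*(-16*3*28) = -3*(-16*3)*28/4 = -(-36)*28 = -3/4*(-1344) = 1008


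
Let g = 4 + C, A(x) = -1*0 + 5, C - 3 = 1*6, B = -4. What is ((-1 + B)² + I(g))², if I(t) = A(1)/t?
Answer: 108900/169 ≈ 644.38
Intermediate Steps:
C = 9 (C = 3 + 1*6 = 3 + 6 = 9)
A(x) = 5 (A(x) = 0 + 5 = 5)
g = 13 (g = 4 + 9 = 13)
I(t) = 5/t
((-1 + B)² + I(g))² = ((-1 - 4)² + 5/13)² = ((-5)² + 5*(1/13))² = (25 + 5/13)² = (330/13)² = 108900/169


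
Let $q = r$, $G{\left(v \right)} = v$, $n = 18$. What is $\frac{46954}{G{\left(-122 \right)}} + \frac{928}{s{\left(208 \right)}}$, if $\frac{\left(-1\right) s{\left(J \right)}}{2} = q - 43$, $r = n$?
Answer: $- \frac{558621}{1525} \approx -366.31$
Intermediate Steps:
$r = 18$
$q = 18$
$s{\left(J \right)} = 50$ ($s{\left(J \right)} = - 2 \left(18 - 43\right) = \left(-2\right) \left(-25\right) = 50$)
$\frac{46954}{G{\left(-122 \right)}} + \frac{928}{s{\left(208 \right)}} = \frac{46954}{-122} + \frac{928}{50} = 46954 \left(- \frac{1}{122}\right) + 928 \cdot \frac{1}{50} = - \frac{23477}{61} + \frac{464}{25} = - \frac{558621}{1525}$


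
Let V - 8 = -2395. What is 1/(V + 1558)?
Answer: -1/829 ≈ -0.0012063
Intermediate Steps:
V = -2387 (V = 8 - 2395 = -2387)
1/(V + 1558) = 1/(-2387 + 1558) = 1/(-829) = -1/829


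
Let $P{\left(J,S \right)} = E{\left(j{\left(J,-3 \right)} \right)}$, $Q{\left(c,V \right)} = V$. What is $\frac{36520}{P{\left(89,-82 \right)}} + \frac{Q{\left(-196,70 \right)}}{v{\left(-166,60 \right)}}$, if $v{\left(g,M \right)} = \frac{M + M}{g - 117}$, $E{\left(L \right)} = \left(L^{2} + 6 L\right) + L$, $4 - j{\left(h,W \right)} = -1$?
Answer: $\frac{5323}{12} \approx 443.58$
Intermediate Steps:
$j{\left(h,W \right)} = 5$ ($j{\left(h,W \right)} = 4 - -1 = 4 + 1 = 5$)
$E{\left(L \right)} = L^{2} + 7 L$
$v{\left(g,M \right)} = \frac{2 M}{-117 + g}$
$P{\left(J,S \right)} = 60$ ($P{\left(J,S \right)} = 5 \left(7 + 5\right) = 5 \cdot 12 = 60$)
$\frac{36520}{P{\left(89,-82 \right)}} + \frac{Q{\left(-196,70 \right)}}{v{\left(-166,60 \right)}} = \frac{36520}{60} + \frac{70}{2 \cdot 60 \frac{1}{-117 - 166}} = 36520 \cdot \frac{1}{60} + \frac{70}{2 \cdot 60 \frac{1}{-283}} = \frac{1826}{3} + \frac{70}{2 \cdot 60 \left(- \frac{1}{283}\right)} = \frac{1826}{3} + \frac{70}{- \frac{120}{283}} = \frac{1826}{3} + 70 \left(- \frac{283}{120}\right) = \frac{1826}{3} - \frac{1981}{12} = \frac{5323}{12}$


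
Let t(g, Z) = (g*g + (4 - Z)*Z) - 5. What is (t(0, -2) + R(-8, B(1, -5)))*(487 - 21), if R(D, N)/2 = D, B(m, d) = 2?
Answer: -15378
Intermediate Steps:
t(g, Z) = -5 + g² + Z*(4 - Z) (t(g, Z) = (g² + Z*(4 - Z)) - 5 = -5 + g² + Z*(4 - Z))
R(D, N) = 2*D
(t(0, -2) + R(-8, B(1, -5)))*(487 - 21) = ((-5 + 0² - 1*(-2)² + 4*(-2)) + 2*(-8))*(487 - 21) = ((-5 + 0 - 1*4 - 8) - 16)*466 = ((-5 + 0 - 4 - 8) - 16)*466 = (-17 - 16)*466 = -33*466 = -15378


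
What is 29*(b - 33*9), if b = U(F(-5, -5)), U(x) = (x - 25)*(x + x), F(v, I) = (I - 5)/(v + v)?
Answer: -10005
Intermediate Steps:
F(v, I) = (-5 + I)/(2*v) (F(v, I) = (-5 + I)/((2*v)) = (-5 + I)*(1/(2*v)) = (-5 + I)/(2*v))
U(x) = 2*x*(-25 + x) (U(x) = (-25 + x)*(2*x) = 2*x*(-25 + x))
b = -48 (b = 2*((1/2)*(-5 - 5)/(-5))*(-25 + (1/2)*(-5 - 5)/(-5)) = 2*((1/2)*(-1/5)*(-10))*(-25 + (1/2)*(-1/5)*(-10)) = 2*1*(-25 + 1) = 2*1*(-24) = -48)
29*(b - 33*9) = 29*(-48 - 33*9) = 29*(-48 - 297) = 29*(-345) = -10005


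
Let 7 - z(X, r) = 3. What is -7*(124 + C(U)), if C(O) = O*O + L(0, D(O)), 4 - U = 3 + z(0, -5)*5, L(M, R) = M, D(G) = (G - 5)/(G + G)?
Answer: -3395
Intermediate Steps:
D(G) = (-5 + G)/(2*G) (D(G) = (-5 + G)/((2*G)) = (-5 + G)*(1/(2*G)) = (-5 + G)/(2*G))
z(X, r) = 4 (z(X, r) = 7 - 1*3 = 7 - 3 = 4)
U = -19 (U = 4 - (3 + 4*5) = 4 - (3 + 20) = 4 - 1*23 = 4 - 23 = -19)
C(O) = O² (C(O) = O*O + 0 = O² + 0 = O²)
-7*(124 + C(U)) = -7*(124 + (-19)²) = -7*(124 + 361) = -7*485 = -3395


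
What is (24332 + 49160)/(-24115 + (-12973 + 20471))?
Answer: -73492/16617 ≈ -4.4227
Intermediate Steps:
(24332 + 49160)/(-24115 + (-12973 + 20471)) = 73492/(-24115 + 7498) = 73492/(-16617) = 73492*(-1/16617) = -73492/16617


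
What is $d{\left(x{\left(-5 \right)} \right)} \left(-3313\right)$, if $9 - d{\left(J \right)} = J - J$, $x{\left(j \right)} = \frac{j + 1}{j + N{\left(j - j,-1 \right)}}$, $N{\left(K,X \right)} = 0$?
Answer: $-29817$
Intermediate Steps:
$x{\left(j \right)} = \frac{1 + j}{j}$ ($x{\left(j \right)} = \frac{j + 1}{j + 0} = \frac{1 + j}{j}$)
$d{\left(J \right)} = 9$ ($d{\left(J \right)} = 9 - \left(J - J\right) = 9 - 0 = 9 + 0 = 9$)
$d{\left(x{\left(-5 \right)} \right)} \left(-3313\right) = 9 \left(-3313\right) = -29817$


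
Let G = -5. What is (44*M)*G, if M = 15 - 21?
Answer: 1320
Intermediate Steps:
M = -6
(44*M)*G = (44*(-6))*(-5) = -264*(-5) = 1320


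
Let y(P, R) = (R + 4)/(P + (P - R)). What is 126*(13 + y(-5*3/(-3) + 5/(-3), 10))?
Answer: 5544/5 ≈ 1108.8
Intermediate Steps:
y(P, R) = (4 + R)/(-R + 2*P)
126*(13 + y(-5*3/(-3) + 5/(-3), 10)) = 126*(13 + (4 + 10)/(-1*10 + 2*(-5*3/(-3) + 5/(-3)))) = 126*(13 + 14/(-10 + 2*(-15*(-⅓) + 5*(-⅓)))) = 126*(13 + 14/(-10 + 2*(5 - 5/3))) = 126*(13 + 14/(-10 + 2*(10/3))) = 126*(13 + 14/(-10 + 20/3)) = 126*(13 + 14/(-10/3)) = 126*(13 - 3/10*14) = 126*(13 - 21/5) = 126*(44/5) = 5544/5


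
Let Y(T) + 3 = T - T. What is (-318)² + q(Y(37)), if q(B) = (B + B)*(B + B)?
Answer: 101160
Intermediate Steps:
Y(T) = -3 (Y(T) = -3 + (T - T) = -3 + 0 = -3)
q(B) = 4*B² (q(B) = (2*B)*(2*B) = 4*B²)
(-318)² + q(Y(37)) = (-318)² + 4*(-3)² = 101124 + 4*9 = 101124 + 36 = 101160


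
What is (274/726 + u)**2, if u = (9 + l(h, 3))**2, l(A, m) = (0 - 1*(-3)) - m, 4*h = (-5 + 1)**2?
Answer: 872611600/131769 ≈ 6622.3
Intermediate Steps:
h = 4 (h = (-5 + 1)**2/4 = (1/4)*(-4)**2 = (1/4)*16 = 4)
l(A, m) = 3 - m (l(A, m) = (0 + 3) - m = 3 - m)
u = 81 (u = (9 + (3 - 1*3))**2 = (9 + (3 - 3))**2 = (9 + 0)**2 = 9**2 = 81)
(274/726 + u)**2 = (274/726 + 81)**2 = (274*(1/726) + 81)**2 = (137/363 + 81)**2 = (29540/363)**2 = 872611600/131769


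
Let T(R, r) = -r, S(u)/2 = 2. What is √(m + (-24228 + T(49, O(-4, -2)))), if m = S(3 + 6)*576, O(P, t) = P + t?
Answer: I*√21918 ≈ 148.05*I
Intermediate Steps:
S(u) = 4 (S(u) = 2*2 = 4)
m = 2304 (m = 4*576 = 2304)
√(m + (-24228 + T(49, O(-4, -2)))) = √(2304 + (-24228 - (-4 - 2))) = √(2304 + (-24228 - 1*(-6))) = √(2304 + (-24228 + 6)) = √(2304 - 24222) = √(-21918) = I*√21918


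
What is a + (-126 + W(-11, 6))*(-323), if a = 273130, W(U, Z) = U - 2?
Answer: 318027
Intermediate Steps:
W(U, Z) = -2 + U
a + (-126 + W(-11, 6))*(-323) = 273130 + (-126 + (-2 - 11))*(-323) = 273130 + (-126 - 13)*(-323) = 273130 - 139*(-323) = 273130 + 44897 = 318027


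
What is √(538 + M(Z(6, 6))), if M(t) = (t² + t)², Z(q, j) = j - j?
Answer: √538 ≈ 23.195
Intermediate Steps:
Z(q, j) = 0
M(t) = (t + t²)²
√(538 + M(Z(6, 6))) = √(538 + 0²*(1 + 0)²) = √(538 + 0*1²) = √(538 + 0*1) = √(538 + 0) = √538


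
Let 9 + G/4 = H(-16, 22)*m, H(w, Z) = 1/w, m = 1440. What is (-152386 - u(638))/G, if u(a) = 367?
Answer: 152753/396 ≈ 385.74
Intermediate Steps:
G = -396 (G = -36 + 4*(1440/(-16)) = -36 + 4*(-1/16*1440) = -36 + 4*(-90) = -36 - 360 = -396)
(-152386 - u(638))/G = (-152386 - 1*367)/(-396) = (-152386 - 367)*(-1/396) = -152753*(-1/396) = 152753/396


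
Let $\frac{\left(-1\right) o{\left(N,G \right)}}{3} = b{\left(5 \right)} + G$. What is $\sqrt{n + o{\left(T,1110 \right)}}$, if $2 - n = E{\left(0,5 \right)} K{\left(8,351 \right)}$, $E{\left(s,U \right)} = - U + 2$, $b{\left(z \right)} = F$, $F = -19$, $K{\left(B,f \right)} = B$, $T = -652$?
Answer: $i \sqrt{3247} \approx 56.982 i$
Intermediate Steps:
$b{\left(z \right)} = -19$
$E{\left(s,U \right)} = 2 - U$
$n = 26$ ($n = 2 - \left(2 - 5\right) 8 = 2 - \left(-3\right) 8 = 2 - -24 = 2 + 24 = 26$)
$o{\left(N,G \right)} = 57 - 3 G$ ($o{\left(N,G \right)} = - 3 \left(-19 + G\right) = 57 - 3 G$)
$\sqrt{n + o{\left(T,1110 \right)}} = \sqrt{26 + \left(57 - 3330\right)} = \sqrt{26 - 3273} = \sqrt{-3247} = i \sqrt{3247}$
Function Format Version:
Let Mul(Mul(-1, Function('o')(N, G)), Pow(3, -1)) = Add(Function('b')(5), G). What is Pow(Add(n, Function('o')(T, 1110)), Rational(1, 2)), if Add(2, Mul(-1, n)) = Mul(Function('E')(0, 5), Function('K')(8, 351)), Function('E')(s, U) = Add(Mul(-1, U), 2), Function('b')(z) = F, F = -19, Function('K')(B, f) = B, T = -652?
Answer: Mul(I, Pow(3247, Rational(1, 2))) ≈ Mul(56.982, I)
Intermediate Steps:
Function('b')(z) = -19
Function('E')(s, U) = Add(2, Mul(-1, U))
n = 26 (n = Add(2, Mul(-1, Mul(Add(2, Mul(-1, 5)), 8))) = Add(2, Mul(-1, Mul(Add(2, -5), 8))) = Add(2, Mul(-1, Mul(-3, 8))) = Add(2, Mul(-1, -24)) = Add(2, 24) = 26)
Function('o')(N, G) = Add(57, Mul(-3, G)) (Function('o')(N, G) = Mul(-3, Add(-19, G)) = Add(57, Mul(-3, G)))
Pow(Add(n, Function('o')(T, 1110)), Rational(1, 2)) = Pow(Add(26, Add(57, Mul(-3, 1110))), Rational(1, 2)) = Pow(Add(26, Add(57, -3330)), Rational(1, 2)) = Pow(Add(26, -3273), Rational(1, 2)) = Pow(-3247, Rational(1, 2)) = Mul(I, Pow(3247, Rational(1, 2)))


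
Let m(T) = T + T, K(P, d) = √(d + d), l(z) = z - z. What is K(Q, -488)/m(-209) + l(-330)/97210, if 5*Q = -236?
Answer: -2*I*√61/209 ≈ -0.074739*I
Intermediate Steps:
Q = -236/5 (Q = (⅕)*(-236) = -236/5 ≈ -47.200)
l(z) = 0
K(P, d) = √2*√d (K(P, d) = √(2*d) = √2*√d)
m(T) = 2*T
K(Q, -488)/m(-209) + l(-330)/97210 = (√2*√(-488))/((2*(-209))) + 0/97210 = (√2*(2*I*√122))/(-418) + 0*(1/97210) = (4*I*√61)*(-1/418) + 0 = -2*I*√61/209 + 0 = -2*I*√61/209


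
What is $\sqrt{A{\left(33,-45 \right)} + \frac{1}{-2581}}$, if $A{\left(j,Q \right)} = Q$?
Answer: $\frac{i \sqrt{299772826}}{2581} \approx 6.7082 i$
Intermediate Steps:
$\sqrt{A{\left(33,-45 \right)} + \frac{1}{-2581}} = \sqrt{-45 + \frac{1}{-2581}} = \sqrt{-45 - \frac{1}{2581}} = \sqrt{- \frac{116146}{2581}} = \frac{i \sqrt{299772826}}{2581}$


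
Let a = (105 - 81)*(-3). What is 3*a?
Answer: -216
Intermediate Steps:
a = -72 (a = 24*(-3) = -72)
3*a = 3*(-72) = -216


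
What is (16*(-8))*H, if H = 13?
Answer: -1664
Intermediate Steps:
(16*(-8))*H = (16*(-8))*13 = -128*13 = -1664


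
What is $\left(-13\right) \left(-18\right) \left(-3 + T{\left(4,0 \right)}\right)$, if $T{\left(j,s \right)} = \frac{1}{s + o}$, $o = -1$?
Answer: $-936$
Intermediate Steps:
$T{\left(j,s \right)} = \frac{1}{-1 + s}$ ($T{\left(j,s \right)} = \frac{1}{s - 1} = \frac{1}{-1 + s}$)
$\left(-13\right) \left(-18\right) \left(-3 + T{\left(4,0 \right)}\right) = \left(-13\right) \left(-18\right) \left(-3 + \frac{1}{-1 + 0}\right) = 234 \left(-3 + \frac{1}{-1}\right) = 234 \left(-3 - 1\right) = 234 \left(-4\right) = -936$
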